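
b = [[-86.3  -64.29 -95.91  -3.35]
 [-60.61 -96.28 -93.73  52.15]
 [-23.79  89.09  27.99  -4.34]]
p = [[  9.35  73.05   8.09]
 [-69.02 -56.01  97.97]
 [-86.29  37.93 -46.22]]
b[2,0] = -23.79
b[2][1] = 89.09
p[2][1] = 37.93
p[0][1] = 73.05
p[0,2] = 8.09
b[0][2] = -95.91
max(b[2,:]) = 89.09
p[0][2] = 8.09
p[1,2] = 97.97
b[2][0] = -23.79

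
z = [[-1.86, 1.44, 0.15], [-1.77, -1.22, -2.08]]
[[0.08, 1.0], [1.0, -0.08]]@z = [[-1.92,-1.10,-2.07], [-1.72,1.54,0.32]]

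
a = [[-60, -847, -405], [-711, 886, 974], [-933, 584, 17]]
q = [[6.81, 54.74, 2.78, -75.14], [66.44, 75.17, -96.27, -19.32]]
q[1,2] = -96.27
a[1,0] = -711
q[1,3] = -19.32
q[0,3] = -75.14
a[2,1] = 584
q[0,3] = -75.14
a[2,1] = 584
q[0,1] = 54.74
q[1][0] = 66.44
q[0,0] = 6.81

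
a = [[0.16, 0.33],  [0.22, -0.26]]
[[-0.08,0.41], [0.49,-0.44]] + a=[[0.08, 0.74], [0.71, -0.7]]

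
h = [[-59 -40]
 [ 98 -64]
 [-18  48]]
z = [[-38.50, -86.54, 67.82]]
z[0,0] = -38.5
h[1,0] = 98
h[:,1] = [-40, -64, 48]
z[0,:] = [-38.5, -86.54, 67.82]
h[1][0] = 98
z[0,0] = -38.5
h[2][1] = 48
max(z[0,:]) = 67.82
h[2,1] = 48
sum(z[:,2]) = 67.82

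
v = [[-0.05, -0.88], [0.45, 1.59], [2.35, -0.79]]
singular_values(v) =[2.5, 1.85]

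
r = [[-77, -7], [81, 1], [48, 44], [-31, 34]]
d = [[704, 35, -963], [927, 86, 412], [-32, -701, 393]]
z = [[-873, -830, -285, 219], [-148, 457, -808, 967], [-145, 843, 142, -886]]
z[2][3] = -886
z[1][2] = -808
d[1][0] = 927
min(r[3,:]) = -31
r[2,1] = 44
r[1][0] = 81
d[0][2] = -963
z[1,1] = 457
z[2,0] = -145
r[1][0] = 81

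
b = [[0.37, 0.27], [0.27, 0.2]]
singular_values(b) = [0.57, 0.0]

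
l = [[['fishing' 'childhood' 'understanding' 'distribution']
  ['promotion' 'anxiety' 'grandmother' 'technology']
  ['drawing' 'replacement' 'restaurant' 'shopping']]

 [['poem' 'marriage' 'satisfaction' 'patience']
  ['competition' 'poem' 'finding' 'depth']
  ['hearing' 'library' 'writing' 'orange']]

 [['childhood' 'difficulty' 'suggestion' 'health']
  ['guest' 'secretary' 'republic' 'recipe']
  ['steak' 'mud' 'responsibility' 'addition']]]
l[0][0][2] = 'understanding'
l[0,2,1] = 'replacement'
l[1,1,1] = 'poem'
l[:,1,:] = [['promotion', 'anxiety', 'grandmother', 'technology'], ['competition', 'poem', 'finding', 'depth'], ['guest', 'secretary', 'republic', 'recipe']]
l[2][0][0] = 'childhood'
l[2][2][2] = 'responsibility'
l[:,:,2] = [['understanding', 'grandmother', 'restaurant'], ['satisfaction', 'finding', 'writing'], ['suggestion', 'republic', 'responsibility']]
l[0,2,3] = 'shopping'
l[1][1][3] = 'depth'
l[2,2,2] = 'responsibility'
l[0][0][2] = 'understanding'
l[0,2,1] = 'replacement'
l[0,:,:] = [['fishing', 'childhood', 'understanding', 'distribution'], ['promotion', 'anxiety', 'grandmother', 'technology'], ['drawing', 'replacement', 'restaurant', 'shopping']]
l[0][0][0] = 'fishing'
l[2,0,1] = 'difficulty'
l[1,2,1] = 'library'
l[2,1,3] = 'recipe'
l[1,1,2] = 'finding'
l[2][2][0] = 'steak'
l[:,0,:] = [['fishing', 'childhood', 'understanding', 'distribution'], ['poem', 'marriage', 'satisfaction', 'patience'], ['childhood', 'difficulty', 'suggestion', 'health']]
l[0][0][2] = 'understanding'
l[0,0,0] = 'fishing'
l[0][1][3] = 'technology'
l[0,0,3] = 'distribution'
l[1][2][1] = 'library'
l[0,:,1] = ['childhood', 'anxiety', 'replacement']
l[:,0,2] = ['understanding', 'satisfaction', 'suggestion']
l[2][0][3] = 'health'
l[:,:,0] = [['fishing', 'promotion', 'drawing'], ['poem', 'competition', 'hearing'], ['childhood', 'guest', 'steak']]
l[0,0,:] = ['fishing', 'childhood', 'understanding', 'distribution']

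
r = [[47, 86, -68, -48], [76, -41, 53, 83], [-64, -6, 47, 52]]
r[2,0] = -64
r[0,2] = -68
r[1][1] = -41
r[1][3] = 83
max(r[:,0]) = 76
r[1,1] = -41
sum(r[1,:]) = 171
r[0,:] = [47, 86, -68, -48]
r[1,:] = [76, -41, 53, 83]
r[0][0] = 47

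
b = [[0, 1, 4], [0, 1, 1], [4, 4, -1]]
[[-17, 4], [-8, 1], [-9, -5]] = b@[[2, -1], [-5, 0], [-3, 1]]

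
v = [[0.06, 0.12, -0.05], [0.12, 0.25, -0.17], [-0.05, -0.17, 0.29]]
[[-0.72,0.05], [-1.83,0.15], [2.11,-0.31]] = v @ [[0.92, -4.73],[-4.5, 2.64],[4.78, -0.32]]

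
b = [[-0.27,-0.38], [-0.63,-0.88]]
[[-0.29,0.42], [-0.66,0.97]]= b @[[-0.61, -0.07], [1.19, -1.05]]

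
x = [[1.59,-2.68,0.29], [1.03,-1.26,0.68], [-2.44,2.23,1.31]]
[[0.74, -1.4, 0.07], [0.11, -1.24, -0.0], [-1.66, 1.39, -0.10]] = x @ [[0.19, -0.98, -0.03], [-0.22, -0.12, -0.05], [-0.54, -0.56, -0.05]]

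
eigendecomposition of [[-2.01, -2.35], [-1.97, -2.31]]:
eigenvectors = [[0.76, 0.71], [-0.65, 0.7]]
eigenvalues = [-0.0, -4.32]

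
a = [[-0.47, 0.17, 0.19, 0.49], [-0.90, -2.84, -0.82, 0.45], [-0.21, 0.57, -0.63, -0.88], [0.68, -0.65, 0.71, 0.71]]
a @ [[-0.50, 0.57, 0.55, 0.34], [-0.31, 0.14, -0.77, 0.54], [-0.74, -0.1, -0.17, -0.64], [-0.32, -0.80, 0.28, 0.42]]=[[-0.12, -0.66, -0.28, 0.02], [1.79, -1.19, 1.96, -1.13], [0.68, 0.73, -0.69, 0.27], [-0.89, -0.34, 0.95, -0.28]]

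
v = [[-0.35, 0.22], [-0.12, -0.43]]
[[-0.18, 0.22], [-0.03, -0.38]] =v @ [[0.47, -0.06], [-0.06, 0.91]]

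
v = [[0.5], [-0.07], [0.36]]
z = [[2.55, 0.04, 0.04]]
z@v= [[1.29]]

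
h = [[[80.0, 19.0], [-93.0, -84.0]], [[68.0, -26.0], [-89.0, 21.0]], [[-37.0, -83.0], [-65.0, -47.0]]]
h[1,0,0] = 68.0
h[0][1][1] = -84.0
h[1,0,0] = 68.0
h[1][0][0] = 68.0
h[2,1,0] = -65.0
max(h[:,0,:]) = 80.0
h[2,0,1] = -83.0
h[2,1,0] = -65.0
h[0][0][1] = 19.0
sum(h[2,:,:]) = -232.0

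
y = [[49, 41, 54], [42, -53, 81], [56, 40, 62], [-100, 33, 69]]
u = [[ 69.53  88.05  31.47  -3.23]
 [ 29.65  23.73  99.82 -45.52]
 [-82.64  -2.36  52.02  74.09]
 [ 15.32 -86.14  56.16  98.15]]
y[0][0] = 49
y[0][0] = 49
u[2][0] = -82.64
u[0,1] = 88.05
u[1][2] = 99.82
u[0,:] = [69.53, 88.05, 31.47, -3.23]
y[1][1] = -53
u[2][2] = 52.02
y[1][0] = 42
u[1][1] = 23.73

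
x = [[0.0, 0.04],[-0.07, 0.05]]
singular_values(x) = [0.09, 0.03]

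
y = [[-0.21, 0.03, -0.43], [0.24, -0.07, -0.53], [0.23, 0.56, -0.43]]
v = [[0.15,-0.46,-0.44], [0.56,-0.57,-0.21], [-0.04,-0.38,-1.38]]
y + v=[[-0.06, -0.43, -0.87],  [0.80, -0.64, -0.74],  [0.19, 0.18, -1.81]]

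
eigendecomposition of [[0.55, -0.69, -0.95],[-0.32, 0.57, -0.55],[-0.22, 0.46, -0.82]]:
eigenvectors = [[-0.90, 0.83, 0.67],  [0.38, 0.55, 0.42],  [0.20, 0.08, 0.61]]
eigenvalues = [1.05, -0.0, -0.75]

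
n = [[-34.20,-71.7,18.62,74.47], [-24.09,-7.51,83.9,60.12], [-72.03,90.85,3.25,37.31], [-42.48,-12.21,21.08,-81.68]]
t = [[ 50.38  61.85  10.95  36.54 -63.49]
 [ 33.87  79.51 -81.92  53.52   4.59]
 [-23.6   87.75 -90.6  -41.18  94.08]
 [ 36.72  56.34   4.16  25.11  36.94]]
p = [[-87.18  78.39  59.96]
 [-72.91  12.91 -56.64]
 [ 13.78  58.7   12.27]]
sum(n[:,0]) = -172.79999999999998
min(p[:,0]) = -87.18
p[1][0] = -72.91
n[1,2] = 83.9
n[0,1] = -71.7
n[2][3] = 37.31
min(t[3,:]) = 4.16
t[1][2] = -81.92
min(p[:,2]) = -56.64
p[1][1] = 12.91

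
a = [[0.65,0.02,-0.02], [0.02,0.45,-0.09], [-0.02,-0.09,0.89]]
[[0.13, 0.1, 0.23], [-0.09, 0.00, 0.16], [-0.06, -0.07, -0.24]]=a @ [[0.20, 0.15, 0.34], [-0.22, -0.02, 0.30], [-0.08, -0.08, -0.23]]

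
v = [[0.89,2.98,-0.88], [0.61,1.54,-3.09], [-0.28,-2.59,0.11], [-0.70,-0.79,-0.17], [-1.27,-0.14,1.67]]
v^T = [[0.89, 0.61, -0.28, -0.7, -1.27], [2.98, 1.54, -2.59, -0.79, -0.14], [-0.88, -3.09, 0.11, -0.17, 1.67]]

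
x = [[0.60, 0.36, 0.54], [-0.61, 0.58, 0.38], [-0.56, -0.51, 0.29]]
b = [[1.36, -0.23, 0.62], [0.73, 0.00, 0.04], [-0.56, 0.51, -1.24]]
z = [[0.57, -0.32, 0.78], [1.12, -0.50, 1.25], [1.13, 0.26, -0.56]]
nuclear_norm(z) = 3.31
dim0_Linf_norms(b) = [1.36, 0.51, 1.24]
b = x @ z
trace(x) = 1.47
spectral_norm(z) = 2.04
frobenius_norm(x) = 1.51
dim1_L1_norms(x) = [1.5, 1.57, 1.36]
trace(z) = -0.49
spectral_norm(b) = 2.04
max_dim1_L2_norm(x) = 0.92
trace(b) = 0.12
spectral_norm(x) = 1.05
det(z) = -0.01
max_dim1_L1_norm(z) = 2.87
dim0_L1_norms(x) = [1.77, 1.45, 1.21]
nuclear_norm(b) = 2.92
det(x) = 0.55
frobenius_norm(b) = 2.22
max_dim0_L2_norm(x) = 1.02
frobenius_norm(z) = 2.40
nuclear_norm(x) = 2.54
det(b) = 0.00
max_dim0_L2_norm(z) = 1.69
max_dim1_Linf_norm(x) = 0.61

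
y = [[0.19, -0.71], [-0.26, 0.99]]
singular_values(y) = [1.26, 0.0]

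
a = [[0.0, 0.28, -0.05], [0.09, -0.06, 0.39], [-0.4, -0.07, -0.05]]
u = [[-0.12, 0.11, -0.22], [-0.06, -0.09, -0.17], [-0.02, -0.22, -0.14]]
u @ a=[[0.1, -0.02, 0.06], [0.06, 0.0, -0.02], [0.04, 0.02, -0.08]]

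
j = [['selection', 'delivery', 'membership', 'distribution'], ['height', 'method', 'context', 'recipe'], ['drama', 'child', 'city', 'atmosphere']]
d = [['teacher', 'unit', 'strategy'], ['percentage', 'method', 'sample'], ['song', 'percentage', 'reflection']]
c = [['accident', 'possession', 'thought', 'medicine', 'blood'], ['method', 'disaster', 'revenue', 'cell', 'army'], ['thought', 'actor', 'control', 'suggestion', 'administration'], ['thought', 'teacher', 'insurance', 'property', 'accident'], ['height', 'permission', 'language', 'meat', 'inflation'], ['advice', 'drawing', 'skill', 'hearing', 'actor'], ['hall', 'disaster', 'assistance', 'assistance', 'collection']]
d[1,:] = ['percentage', 'method', 'sample']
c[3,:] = ['thought', 'teacher', 'insurance', 'property', 'accident']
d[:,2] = ['strategy', 'sample', 'reflection']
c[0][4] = 'blood'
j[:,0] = ['selection', 'height', 'drama']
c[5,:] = ['advice', 'drawing', 'skill', 'hearing', 'actor']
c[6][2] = 'assistance'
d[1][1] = 'method'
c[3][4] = 'accident'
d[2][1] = 'percentage'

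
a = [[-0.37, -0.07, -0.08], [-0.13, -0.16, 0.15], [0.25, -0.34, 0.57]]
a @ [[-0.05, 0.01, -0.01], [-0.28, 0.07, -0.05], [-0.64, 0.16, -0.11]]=[[0.09,-0.02,0.02], [-0.04,0.01,-0.01], [-0.28,0.07,-0.05]]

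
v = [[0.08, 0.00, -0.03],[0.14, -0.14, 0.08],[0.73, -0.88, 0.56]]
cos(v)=[[1.01, -0.01, 0.01], [-0.02, 1.03, -0.01], [-0.17, 0.18, 0.89]]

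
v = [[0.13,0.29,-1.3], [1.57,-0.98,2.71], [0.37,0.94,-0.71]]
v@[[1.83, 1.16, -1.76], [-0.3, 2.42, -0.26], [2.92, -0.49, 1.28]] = [[-3.65, 1.49, -1.97], [11.08, -1.88, 0.96], [-1.68, 3.05, -1.8]]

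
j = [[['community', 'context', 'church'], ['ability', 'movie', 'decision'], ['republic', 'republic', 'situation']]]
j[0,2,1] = 'republic'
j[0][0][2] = 'church'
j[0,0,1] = 'context'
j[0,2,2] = 'situation'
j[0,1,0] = 'ability'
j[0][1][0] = 'ability'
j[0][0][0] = 'community'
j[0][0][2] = 'church'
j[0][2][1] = 'republic'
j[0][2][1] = 'republic'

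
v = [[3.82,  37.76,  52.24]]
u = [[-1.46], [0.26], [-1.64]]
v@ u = [[-81.43]]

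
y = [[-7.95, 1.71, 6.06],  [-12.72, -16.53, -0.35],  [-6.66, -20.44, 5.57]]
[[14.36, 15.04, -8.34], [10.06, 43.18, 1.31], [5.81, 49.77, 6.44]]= y @ [[-1.20, -1.26, 0.71],  [0.30, -1.67, -0.62],  [0.71, 1.3, -0.27]]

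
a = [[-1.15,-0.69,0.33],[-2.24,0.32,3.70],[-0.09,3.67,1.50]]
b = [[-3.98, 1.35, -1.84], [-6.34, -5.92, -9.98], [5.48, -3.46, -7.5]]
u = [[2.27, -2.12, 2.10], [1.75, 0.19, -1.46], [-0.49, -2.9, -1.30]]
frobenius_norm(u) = 5.44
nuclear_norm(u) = 9.22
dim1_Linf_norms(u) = [2.27, 1.75, 2.9]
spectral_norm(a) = 4.95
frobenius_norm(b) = 17.15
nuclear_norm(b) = 25.53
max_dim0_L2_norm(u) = 3.6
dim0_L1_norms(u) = [4.51, 5.21, 4.86]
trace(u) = 1.16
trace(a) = 0.67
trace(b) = -17.40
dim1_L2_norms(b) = [4.59, 13.22, 9.91]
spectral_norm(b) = 14.55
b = a @ u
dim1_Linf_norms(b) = [3.98, 9.98, 7.5]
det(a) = 10.27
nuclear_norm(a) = 8.96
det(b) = -277.36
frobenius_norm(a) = 6.04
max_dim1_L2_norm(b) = 13.22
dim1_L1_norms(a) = [2.17, 6.26, 5.26]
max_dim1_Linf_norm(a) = 3.7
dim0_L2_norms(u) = [2.91, 3.6, 2.87]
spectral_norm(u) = 3.90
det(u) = -26.97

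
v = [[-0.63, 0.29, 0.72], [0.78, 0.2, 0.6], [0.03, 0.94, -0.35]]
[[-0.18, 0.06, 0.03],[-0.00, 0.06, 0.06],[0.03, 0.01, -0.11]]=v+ [[0.45, -0.23, -0.69],[-0.78, -0.14, -0.54],[0.0, -0.93, 0.24]]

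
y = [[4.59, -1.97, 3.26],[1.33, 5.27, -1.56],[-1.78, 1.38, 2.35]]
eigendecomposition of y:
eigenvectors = [[(0.67+0j),  (0.67-0j),  0.06+0.00j], [(-0.37-0.33j),  -0.37+0.33j,  0.86+0.00j], [-0.37+0.40j,  -0.37-0.40j,  (0.51+0j)]]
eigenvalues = [(3.89+2.89j), (3.89-2.89j), (4.43+0j)]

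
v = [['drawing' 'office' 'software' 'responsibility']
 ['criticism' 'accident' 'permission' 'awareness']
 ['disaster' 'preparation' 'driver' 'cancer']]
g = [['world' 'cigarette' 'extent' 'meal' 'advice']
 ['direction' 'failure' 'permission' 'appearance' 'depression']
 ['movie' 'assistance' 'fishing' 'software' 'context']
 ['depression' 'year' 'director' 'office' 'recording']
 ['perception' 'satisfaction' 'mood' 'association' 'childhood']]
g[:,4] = ['advice', 'depression', 'context', 'recording', 'childhood']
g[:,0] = ['world', 'direction', 'movie', 'depression', 'perception']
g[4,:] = ['perception', 'satisfaction', 'mood', 'association', 'childhood']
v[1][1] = 'accident'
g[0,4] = 'advice'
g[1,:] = ['direction', 'failure', 'permission', 'appearance', 'depression']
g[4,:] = ['perception', 'satisfaction', 'mood', 'association', 'childhood']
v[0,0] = 'drawing'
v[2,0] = 'disaster'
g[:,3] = ['meal', 'appearance', 'software', 'office', 'association']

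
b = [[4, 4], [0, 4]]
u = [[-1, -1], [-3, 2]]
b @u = [[-16, 4], [-12, 8]]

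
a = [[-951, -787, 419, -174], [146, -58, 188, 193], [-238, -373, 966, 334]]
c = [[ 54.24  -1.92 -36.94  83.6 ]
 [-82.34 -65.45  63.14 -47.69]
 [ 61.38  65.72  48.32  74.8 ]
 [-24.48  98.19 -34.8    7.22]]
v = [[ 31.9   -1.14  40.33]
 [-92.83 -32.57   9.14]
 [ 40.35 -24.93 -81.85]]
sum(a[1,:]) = 469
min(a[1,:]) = -58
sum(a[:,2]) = 1573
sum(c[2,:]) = 250.21999999999997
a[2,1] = -373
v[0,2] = 40.33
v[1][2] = 9.14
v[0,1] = -1.14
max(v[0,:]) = 40.33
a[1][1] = -58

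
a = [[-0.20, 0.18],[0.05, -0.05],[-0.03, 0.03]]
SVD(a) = [[-0.96, -0.29],[0.25, -0.82],[-0.15, 0.49]] @ diag([0.2813944287972557, 0.00414432646713592]) @ [[0.74, -0.67],[0.67, 0.74]]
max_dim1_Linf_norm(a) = 0.2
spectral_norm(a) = 0.28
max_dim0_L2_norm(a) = 0.21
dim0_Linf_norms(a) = [0.2, 0.18]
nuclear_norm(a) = 0.29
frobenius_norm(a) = 0.28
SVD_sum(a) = [[-0.20, 0.18], [0.05, -0.05], [-0.03, 0.03]] + [[-0.0, -0.0], [-0.00, -0.0], [0.00, 0.00]]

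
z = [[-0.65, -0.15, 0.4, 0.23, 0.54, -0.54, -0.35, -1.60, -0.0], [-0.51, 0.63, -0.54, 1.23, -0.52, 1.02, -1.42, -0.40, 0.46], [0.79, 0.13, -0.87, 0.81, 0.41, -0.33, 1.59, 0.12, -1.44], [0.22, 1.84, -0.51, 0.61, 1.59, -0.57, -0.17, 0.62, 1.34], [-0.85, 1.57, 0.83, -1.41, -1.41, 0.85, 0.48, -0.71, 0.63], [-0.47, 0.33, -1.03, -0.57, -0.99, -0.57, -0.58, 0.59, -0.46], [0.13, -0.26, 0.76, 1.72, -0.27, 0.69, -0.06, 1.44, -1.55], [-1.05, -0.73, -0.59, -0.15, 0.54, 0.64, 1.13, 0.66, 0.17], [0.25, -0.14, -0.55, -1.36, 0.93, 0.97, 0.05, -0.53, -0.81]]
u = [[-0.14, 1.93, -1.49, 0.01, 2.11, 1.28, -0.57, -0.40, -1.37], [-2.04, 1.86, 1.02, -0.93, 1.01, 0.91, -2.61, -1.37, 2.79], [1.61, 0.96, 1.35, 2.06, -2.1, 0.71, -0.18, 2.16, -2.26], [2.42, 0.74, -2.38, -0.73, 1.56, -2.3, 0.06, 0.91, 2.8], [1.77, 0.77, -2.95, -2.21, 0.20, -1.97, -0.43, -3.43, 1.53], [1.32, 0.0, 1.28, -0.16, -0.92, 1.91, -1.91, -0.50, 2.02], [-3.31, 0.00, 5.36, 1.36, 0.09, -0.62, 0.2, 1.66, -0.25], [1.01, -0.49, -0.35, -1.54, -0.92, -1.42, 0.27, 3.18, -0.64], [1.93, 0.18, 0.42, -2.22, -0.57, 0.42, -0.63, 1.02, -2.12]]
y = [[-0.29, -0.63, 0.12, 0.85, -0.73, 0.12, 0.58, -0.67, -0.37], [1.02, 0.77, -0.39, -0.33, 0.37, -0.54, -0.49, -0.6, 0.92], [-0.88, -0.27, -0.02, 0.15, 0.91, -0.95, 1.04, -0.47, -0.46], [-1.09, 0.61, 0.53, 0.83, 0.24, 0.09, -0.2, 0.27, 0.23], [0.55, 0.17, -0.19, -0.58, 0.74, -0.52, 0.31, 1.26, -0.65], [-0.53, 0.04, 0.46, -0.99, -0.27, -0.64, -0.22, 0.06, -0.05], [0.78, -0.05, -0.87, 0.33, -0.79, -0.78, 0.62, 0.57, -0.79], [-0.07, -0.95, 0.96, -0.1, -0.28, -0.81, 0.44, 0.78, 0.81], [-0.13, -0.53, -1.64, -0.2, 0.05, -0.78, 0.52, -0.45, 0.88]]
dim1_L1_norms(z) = [4.46, 6.73, 6.49, 7.47, 8.74, 5.59, 6.88, 5.66, 5.59]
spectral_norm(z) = 3.96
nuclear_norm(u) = 37.50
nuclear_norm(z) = 21.47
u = z @ y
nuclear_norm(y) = 15.17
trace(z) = -2.47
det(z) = 1327.63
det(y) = 0.33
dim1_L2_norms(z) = [1.98, 2.48, 2.64, 3.02, 3.12, 1.98, 2.94, 2.11, 2.23]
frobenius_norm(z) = 7.61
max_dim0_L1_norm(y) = 5.34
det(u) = 586.94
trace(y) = 3.67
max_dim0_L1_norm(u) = 16.6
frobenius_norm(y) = 5.65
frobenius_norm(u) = 14.98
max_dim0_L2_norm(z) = 3.12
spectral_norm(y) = 2.76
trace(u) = 5.71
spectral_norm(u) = 9.54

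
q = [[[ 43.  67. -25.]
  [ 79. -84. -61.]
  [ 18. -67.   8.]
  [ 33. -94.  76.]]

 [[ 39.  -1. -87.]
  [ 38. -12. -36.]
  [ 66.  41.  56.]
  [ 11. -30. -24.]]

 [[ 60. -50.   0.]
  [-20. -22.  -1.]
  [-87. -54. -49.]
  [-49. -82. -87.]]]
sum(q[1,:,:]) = 61.0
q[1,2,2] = 56.0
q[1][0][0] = 39.0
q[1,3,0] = 11.0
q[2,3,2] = -87.0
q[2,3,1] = -82.0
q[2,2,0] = -87.0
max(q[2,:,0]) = 60.0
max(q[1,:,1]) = 41.0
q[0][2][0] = 18.0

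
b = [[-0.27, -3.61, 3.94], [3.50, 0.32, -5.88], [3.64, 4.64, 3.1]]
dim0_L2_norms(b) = [5.06, 5.89, 7.73]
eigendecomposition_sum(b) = [[2.61-0.00j, (0.86-0j), 2.88+0.00j], [(-1.1+0j), -0.36+0.00j, -1.22-0.00j], [2.41-0.00j, (0.8-0j), 2.67+0.00j]] + [[(-1.44+1.17j), (-2.24-0.86j), (0.53-1.66j)], [2.30+1.02j, 0.34+3.23j, -2.33+0.38j], [(0.61-1.36j), (1.92-0.19j), (0.22+1.39j)]] + [[-1.44-1.17j, -2.24+0.86j, 0.53+1.66j], [(2.3-1.02j), 0.34-3.23j, (-2.33-0.38j)], [0.61+1.36j, 1.92+0.19j, 0.22-1.39j]]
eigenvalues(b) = [(4.91+0j), (-0.88+5.79j), (-0.88-5.79j)]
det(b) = 168.20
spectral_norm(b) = 8.04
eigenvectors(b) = [[(0.7+0j), (-0.24+0.48j), -0.24-0.48j], [-0.30+0.00j, 0.73+0.00j, 0.73-0.00j], [0.65+0.00j, -0.43j, 0.43j]]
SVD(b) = [[0.57, 0.16, 0.8], [-0.82, 0.11, 0.56], [0.01, -0.98, 0.19]] @ diag([8.040590956278718, 6.761906543159081, 3.0935605659807757]) @ [[-0.37, -0.29, 0.88], [-0.48, -0.75, -0.45], [0.79, -0.59, 0.14]]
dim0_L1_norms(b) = [7.41, 8.57, 12.92]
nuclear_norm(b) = 17.90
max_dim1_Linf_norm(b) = 5.88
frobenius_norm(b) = 10.95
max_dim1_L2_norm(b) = 6.85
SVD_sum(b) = [[-1.72,-1.32,4.07], [2.46,1.89,-5.81], [-0.02,-0.01,0.04]] + [[-0.52,-0.82,-0.49], [-0.34,-0.54,-0.32], [3.18,5.0,2.98]] + [[1.97, -1.47, 0.36], [1.38, -1.03, 0.25], [0.47, -0.35, 0.09]]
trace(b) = 3.15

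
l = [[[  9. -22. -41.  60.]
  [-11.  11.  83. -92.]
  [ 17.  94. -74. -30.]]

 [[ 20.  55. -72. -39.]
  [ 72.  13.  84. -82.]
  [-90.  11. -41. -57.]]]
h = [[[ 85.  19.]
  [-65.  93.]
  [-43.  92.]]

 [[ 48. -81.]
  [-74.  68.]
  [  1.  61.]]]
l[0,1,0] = -11.0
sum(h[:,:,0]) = -48.0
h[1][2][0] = 1.0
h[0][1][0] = -65.0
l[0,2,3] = -30.0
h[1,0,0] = 48.0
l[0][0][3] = 60.0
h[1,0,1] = -81.0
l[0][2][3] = -30.0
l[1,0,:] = [20.0, 55.0, -72.0, -39.0]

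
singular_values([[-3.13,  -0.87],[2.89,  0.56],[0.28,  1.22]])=[4.42, 1.13]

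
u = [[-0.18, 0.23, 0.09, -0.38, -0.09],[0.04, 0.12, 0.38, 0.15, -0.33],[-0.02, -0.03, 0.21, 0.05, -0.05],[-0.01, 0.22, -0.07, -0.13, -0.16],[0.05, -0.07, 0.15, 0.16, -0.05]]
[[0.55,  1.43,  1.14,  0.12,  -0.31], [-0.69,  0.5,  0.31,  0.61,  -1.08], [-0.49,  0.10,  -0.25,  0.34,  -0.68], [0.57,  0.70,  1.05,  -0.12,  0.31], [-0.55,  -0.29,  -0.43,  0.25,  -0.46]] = u @ [[-1.93,-1.09,0.03,1.54,-0.58], [-0.35,1.89,1.87,1.16,0.39], [-2.80,0.90,-1.06,2.29,-3.45], [-0.94,-1.73,-1.6,-0.11,0.6], [-1.93,-0.71,-2.2,1.35,-0.37]]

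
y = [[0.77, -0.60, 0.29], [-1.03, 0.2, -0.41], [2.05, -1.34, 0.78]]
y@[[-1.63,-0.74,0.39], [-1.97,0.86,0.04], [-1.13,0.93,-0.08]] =[[-0.40, -0.82, 0.25],[1.75, 0.55, -0.36],[-1.58, -1.94, 0.68]]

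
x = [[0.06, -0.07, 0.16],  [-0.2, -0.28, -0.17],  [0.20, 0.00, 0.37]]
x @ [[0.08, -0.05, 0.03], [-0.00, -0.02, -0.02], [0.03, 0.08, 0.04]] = [[0.01, 0.01, 0.01], [-0.02, 0.0, -0.01], [0.03, 0.02, 0.02]]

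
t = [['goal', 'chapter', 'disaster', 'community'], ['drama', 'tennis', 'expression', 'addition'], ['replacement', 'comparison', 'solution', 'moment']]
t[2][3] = 'moment'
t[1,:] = ['drama', 'tennis', 'expression', 'addition']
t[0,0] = 'goal'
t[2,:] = ['replacement', 'comparison', 'solution', 'moment']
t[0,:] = ['goal', 'chapter', 'disaster', 'community']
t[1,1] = 'tennis'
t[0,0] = 'goal'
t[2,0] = 'replacement'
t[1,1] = 'tennis'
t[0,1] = 'chapter'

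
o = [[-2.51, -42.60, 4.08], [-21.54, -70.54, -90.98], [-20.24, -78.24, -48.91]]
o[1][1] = -70.54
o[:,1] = [-42.6, -70.54, -78.24]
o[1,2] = -90.98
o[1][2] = -90.98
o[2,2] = -48.91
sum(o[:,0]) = -44.28999999999999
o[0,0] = -2.51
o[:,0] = [-2.51, -21.54, -20.24]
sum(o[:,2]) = -135.81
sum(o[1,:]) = -183.06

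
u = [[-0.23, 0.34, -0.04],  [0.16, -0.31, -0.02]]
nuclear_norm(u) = 0.59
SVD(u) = [[-0.76, 0.65], [0.65, 0.76]] @ diag([0.5380727771093894, 0.05174636734872617]) @ [[0.52, -0.85, 0.03], [-0.51, -0.34, -0.79]]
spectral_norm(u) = 0.54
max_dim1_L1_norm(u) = 0.61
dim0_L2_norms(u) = [0.28, 0.46, 0.04]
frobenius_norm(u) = 0.54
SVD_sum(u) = [[-0.21, 0.35, -0.01], [0.18, -0.30, 0.01]] + [[-0.02,-0.01,-0.03], [-0.02,-0.01,-0.03]]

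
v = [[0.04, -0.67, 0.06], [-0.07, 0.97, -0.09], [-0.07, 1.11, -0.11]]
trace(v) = 0.90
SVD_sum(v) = [[0.04, -0.67, 0.06], [-0.06, 0.97, -0.09], [-0.07, 1.11, -0.11]] + [[-0.0, -0.00, 0.0], [-0.01, -0.0, 0.0], [0.00, 0.0, -0.0]] + [[-0.00, -0.0, -0.0], [-0.0, -0.0, -0.00], [-0.00, -0.00, -0.00]]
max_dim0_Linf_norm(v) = 1.11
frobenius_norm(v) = 1.63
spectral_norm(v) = 1.63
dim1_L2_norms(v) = [0.67, 0.98, 1.12]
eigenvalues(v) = [(0.92+0j), (-0.01+0j), (-0.01-0j)]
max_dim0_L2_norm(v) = 1.62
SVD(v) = [[-0.41, -0.28, 0.87], [0.60, -0.8, 0.03], [0.69, 0.53, 0.5]] @ diag([1.6300300259851221, 0.008298352878700255, 0.005766430997016391]) @ [[-0.07, 0.99, -0.09], [0.93, 0.03, -0.38], [-0.37, -0.11, -0.92]]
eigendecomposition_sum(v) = [[0.05+0.00j,-0.67+0.00j,(0.06+0j)], [-0.07+0.00j,0.97-0.00j,-0.09-0.00j], [(-0.08+0j),1.09-0.00j,-0.10-0.00j]] + [[-0.00+0.00j,-0.00+0.00j,(-0-0j)], [0.00+0.00j,0j,(-0+0j)], [0.00+0.01j,0.01+0.00j,-0.00+0.00j]] + [[(-0-0j),  (-0-0j),  (-0+0j)],[0.00-0.00j,  -0j,  -0.00-0.00j],[-0.01j,  0.01-0.00j,  -0.00-0.00j]]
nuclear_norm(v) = 1.64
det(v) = 0.00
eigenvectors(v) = [[-0.41+0.00j, (-0.03+0.36j), (-0.03-0.36j)],[(0.6+0j), 0.08+0.03j, (0.08-0.03j)],[0.68+0.00j, 0.93+0.00j, 0.93-0.00j]]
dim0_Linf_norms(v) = [0.07, 1.11, 0.11]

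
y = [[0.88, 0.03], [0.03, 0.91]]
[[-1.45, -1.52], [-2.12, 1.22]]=y @ [[-1.57, -1.77], [-2.28, 1.40]]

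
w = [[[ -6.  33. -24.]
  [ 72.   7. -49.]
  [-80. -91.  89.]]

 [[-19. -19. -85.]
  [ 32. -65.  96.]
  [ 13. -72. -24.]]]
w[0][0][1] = 33.0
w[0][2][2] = 89.0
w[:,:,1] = [[33.0, 7.0, -91.0], [-19.0, -65.0, -72.0]]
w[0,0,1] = 33.0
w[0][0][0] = -6.0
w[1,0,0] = -19.0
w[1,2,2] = -24.0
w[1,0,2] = -85.0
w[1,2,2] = -24.0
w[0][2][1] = -91.0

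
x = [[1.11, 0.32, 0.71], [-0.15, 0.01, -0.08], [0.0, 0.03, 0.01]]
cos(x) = [[0.46, -0.17, -0.35], [0.08, 1.02, 0.05], [0.00, -0.0, 1.0]]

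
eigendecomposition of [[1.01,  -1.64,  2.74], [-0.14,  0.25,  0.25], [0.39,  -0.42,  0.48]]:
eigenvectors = [[0.96, -0.91, 0.62], [-0.04, -0.32, 0.74], [0.28, 0.26, 0.26]]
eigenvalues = [1.88, -0.36, 0.22]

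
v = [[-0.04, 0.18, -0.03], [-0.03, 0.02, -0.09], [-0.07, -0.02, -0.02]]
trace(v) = -0.04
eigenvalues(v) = [(-0.06+0.09j), (-0.06-0.09j), (0.09+0j)]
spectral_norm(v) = 0.19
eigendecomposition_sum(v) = [[(-0.03+0.04j), (0.06+0j), (0.01+0.05j)], [(-0.02-0.02j), (-0.01+0.04j), (-0.03+0j)], [(-0.03-0.01j), (0.01+0.04j), (-0.03+0.02j)]] + [[-0.03-0.04j, 0.06-0.00j, (0.01-0.05j)], [-0.02+0.02j, -0.01-0.04j, (-0.03-0j)], [(-0.03+0.01j), 0.01-0.04j, (-0.03-0.02j)]] + [[0.02-0.00j, 0.06-0.00j, (-0.05+0j)], [(0.01-0j), 0.03-0.00j, (-0.03+0j)], [(-0.01+0j), (-0.04+0j), 0.04-0.00j]]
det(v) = 0.00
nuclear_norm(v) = 0.35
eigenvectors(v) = [[0.73+0.00j, 0.73-0.00j, -0.72+0.00j], [(-0.07+0.45j), -0.07-0.45j, (-0.42+0j)], [0.14+0.49j, (0.14-0.49j), 0.55+0.00j]]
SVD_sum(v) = [[-0.05, 0.17, -0.05], [-0.01, 0.05, -0.01], [-0.00, 0.00, -0.0]] + [[0.01,0.01,0.02],  [-0.04,-0.03,-0.06],  [-0.04,-0.02,-0.05]] + [[-0.01,-0.0,0.00], [0.03,0.00,-0.02], [-0.03,-0.0,0.03]]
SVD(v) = [[-0.96, -0.22, -0.15], [-0.27, 0.75, 0.6], [-0.02, 0.62, -0.79]] @ diag([0.19224832857405041, 0.10024799801155361, 0.05468929561769375]) @ [[0.25,-0.93,0.28], [-0.57,-0.37,-0.73], [0.78,0.03,-0.62]]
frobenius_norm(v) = 0.22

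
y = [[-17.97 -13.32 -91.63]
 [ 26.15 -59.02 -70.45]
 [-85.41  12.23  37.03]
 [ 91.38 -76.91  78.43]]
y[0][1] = -13.32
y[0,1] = -13.32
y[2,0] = -85.41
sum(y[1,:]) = -103.32000000000001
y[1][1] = -59.02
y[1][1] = -59.02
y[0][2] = -91.63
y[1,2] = -70.45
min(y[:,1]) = -76.91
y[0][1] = -13.32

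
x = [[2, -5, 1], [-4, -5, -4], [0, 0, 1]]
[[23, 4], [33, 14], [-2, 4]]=x @[[0, -5], [-5, -2], [-2, 4]]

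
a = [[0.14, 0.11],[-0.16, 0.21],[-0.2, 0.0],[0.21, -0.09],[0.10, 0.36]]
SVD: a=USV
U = [[-0.24, 0.38], [-0.48, -0.42], [-0.01, -0.54], [0.21, 0.56], [-0.81, 0.29]]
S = [0.44, 0.37]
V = [[0.02, -1.00], [1.0, 0.02]]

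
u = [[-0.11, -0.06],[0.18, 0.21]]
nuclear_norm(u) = 0.34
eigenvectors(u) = [[-0.84, 0.21], [0.54, -0.98]]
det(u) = -0.01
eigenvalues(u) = [-0.07, 0.17]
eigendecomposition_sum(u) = [[-0.08, -0.02], [0.05, 0.01]] + [[-0.03, -0.04], [0.13, 0.20]]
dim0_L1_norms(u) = [0.29, 0.27]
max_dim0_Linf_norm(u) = 0.21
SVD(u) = [[-0.40, 0.92], [0.92, 0.4]] @ diag([0.3008800749063506, 0.040880074906350636]) @ [[0.69, 0.72],[-0.72, 0.69]]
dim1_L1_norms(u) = [0.17, 0.39]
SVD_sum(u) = [[-0.08, -0.09], [0.19, 0.2]] + [[-0.03, 0.03], [-0.01, 0.01]]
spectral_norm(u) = 0.30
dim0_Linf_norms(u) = [0.18, 0.21]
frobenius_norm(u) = 0.30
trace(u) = 0.10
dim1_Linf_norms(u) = [0.11, 0.21]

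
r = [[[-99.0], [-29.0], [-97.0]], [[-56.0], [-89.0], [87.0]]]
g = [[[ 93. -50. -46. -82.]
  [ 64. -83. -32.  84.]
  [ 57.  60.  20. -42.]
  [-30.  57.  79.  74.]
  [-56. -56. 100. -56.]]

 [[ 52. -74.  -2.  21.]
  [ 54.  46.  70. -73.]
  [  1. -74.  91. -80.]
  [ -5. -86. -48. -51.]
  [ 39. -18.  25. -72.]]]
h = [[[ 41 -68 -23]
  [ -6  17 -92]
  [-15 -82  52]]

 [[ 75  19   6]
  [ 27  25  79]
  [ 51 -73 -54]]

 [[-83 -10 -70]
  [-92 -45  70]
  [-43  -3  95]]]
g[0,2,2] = 20.0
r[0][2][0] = -97.0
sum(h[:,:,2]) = 63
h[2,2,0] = -43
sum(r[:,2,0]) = -10.0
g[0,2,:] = [57.0, 60.0, 20.0, -42.0]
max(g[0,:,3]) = 84.0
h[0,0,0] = 41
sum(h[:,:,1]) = -220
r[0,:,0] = [-99.0, -29.0, -97.0]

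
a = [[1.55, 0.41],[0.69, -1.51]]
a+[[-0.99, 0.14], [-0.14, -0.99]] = [[0.56,0.55], [0.55,-2.5]]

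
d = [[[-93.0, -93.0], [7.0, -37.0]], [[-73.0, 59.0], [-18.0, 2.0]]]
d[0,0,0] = -93.0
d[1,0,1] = 59.0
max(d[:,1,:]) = 7.0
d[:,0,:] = [[-93.0, -93.0], [-73.0, 59.0]]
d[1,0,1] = 59.0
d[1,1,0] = -18.0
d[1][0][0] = -73.0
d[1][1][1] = 2.0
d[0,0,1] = -93.0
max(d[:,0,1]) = 59.0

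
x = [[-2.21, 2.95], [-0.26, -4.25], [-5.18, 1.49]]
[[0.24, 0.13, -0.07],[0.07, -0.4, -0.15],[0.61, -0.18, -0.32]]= x @ [[-0.12, 0.06, 0.07], [-0.01, 0.09, 0.03]]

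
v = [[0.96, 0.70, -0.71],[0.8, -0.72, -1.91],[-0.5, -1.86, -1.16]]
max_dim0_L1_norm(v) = 3.78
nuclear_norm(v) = 4.77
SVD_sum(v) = [[0.02, -0.13, -0.17], [0.20, -1.25, -1.57], [0.2, -1.24, -1.56]] + [[0.94,0.83,-0.54], [0.60,0.53,-0.34], [-0.7,-0.62,0.40]] + [[-0.0, 0.00, -0.0],[0.0, -0.0, 0.0],[-0.00, 0.0, -0.00]]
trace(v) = -0.92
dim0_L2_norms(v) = [1.35, 2.11, 2.34]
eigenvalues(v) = [1.92, -0.0, -2.84]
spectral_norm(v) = 2.85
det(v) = 0.02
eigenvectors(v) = [[0.72, 0.72, 0.02],[0.54, -0.5, 0.67],[-0.44, 0.49, 0.75]]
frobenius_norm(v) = 3.43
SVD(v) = [[-0.08, 0.71, 0.7], [-0.71, 0.45, -0.54], [-0.7, -0.53, 0.47]] @ diag([2.849729807667011, 1.9121779443195936, 0.003941135854432365]) @ [[-0.10,0.62,0.78], [0.69,0.61,-0.4], [-0.72,0.50,-0.49]]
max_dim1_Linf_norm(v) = 1.91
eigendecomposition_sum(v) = [[0.96, 0.73, -0.67], [0.72, 0.55, -0.5], [-0.59, -0.45, 0.41]] + [[-0.0, 0.0, -0.0], [0.0, -0.0, 0.0], [-0.0, 0.0, -0.0]] + [[0.00, -0.03, -0.03], [0.08, -1.26, -1.41], [0.09, -1.41, -1.57]]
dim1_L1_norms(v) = [2.37, 3.43, 3.52]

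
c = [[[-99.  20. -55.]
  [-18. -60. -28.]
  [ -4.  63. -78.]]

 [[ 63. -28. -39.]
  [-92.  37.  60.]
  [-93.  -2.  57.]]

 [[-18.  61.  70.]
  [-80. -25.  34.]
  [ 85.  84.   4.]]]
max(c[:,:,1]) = 84.0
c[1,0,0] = 63.0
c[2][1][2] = 34.0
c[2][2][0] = 85.0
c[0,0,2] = -55.0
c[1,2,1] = -2.0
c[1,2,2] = 57.0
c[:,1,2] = [-28.0, 60.0, 34.0]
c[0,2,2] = -78.0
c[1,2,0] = -93.0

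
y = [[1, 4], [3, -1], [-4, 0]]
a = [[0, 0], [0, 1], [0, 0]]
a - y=[[-1, -4], [-3, 2], [4, 0]]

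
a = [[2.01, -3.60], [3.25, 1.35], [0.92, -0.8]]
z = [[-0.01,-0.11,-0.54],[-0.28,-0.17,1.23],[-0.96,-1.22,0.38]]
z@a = [[-0.87, 0.32],[0.02, -0.21],[-5.54, 1.5]]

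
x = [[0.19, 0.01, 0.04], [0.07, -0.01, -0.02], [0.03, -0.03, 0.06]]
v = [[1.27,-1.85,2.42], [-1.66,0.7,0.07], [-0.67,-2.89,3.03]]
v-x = [[1.08, -1.86, 2.38], [-1.73, 0.71, 0.09], [-0.70, -2.86, 2.97]]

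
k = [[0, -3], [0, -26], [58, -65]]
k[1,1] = -26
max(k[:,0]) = 58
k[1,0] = 0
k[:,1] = [-3, -26, -65]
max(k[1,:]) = 0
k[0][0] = 0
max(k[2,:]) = 58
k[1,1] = -26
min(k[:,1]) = -65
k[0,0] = 0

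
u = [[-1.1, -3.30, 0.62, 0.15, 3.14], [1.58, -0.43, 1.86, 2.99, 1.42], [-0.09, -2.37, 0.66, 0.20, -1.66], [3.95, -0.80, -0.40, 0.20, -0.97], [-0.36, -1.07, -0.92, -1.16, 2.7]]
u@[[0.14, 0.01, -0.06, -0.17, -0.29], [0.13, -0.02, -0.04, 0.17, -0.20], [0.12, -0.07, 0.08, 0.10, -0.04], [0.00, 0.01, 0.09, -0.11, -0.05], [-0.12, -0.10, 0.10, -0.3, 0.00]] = [[-0.89,-0.3,0.58,-1.27,0.95], [0.22,-0.22,0.48,-0.91,-0.60], [-0.04,0.17,0.01,0.15,0.46], [0.52,0.18,-0.32,-0.58,-0.98], [-0.62,-0.20,0.16,-0.90,0.41]]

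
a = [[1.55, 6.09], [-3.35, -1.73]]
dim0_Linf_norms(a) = [3.35, 6.09]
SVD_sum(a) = [[2.57,5.63], [-1.23,-2.70]] + [[-1.02, 0.46], [-2.12, 0.97]]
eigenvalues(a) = [(-0.09+4.21j), (-0.09-4.21j)]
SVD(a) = [[0.90, -0.43], [-0.43, -0.9]] @ diag([6.857795033242946, 2.5839209124948854]) @ [[0.41, 0.91], [0.91, -0.41]]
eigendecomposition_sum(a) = [[(0.77+2.12j), 3.04+0.07j], [(-1.67-0.04j), (-0.86+2.09j)]] + [[(0.77-2.12j), 3.04-0.07j],[(-1.67+0.04j), -0.86-2.09j]]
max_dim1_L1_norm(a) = 7.64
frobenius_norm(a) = 7.33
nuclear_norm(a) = 9.44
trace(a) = -0.18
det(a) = 17.72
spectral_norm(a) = 6.86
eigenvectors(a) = [[0.80+0.00j, (0.8-0j)],  [(-0.22+0.56j), -0.22-0.56j]]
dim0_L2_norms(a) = [3.69, 6.33]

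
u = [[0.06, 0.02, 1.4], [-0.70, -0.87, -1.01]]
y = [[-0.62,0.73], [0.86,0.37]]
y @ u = [[-0.55,-0.65,-1.61], [-0.21,-0.3,0.83]]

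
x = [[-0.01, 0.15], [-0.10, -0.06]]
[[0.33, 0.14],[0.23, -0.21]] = x@[[-3.49,1.48], [1.97,1.05]]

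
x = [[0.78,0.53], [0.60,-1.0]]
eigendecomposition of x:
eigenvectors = [[0.96,  -0.26], [0.29,  0.96]]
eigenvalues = [0.94, -1.16]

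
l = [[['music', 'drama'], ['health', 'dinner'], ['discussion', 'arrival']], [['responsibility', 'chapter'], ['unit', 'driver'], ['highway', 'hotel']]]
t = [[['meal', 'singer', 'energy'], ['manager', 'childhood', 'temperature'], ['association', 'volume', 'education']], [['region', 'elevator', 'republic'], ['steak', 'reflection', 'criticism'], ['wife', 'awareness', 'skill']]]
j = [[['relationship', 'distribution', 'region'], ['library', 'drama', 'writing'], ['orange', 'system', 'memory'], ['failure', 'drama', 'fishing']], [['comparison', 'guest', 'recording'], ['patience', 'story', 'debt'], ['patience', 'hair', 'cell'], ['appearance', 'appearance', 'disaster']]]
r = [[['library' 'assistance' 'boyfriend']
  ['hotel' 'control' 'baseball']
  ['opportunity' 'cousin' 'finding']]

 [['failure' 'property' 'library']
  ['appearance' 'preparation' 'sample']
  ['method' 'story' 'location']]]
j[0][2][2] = 'memory'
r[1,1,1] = 'preparation'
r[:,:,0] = [['library', 'hotel', 'opportunity'], ['failure', 'appearance', 'method']]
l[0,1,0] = 'health'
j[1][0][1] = 'guest'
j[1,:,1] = ['guest', 'story', 'hair', 'appearance']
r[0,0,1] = 'assistance'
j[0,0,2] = 'region'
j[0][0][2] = 'region'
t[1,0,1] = 'elevator'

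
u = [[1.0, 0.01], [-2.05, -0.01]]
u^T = [[1.00, -2.05], [0.01, -0.01]]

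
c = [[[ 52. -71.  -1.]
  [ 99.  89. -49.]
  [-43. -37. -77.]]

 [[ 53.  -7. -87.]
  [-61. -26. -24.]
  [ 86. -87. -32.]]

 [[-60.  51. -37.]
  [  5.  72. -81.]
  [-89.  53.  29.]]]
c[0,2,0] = -43.0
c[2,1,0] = 5.0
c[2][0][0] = -60.0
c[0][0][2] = -1.0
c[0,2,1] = -37.0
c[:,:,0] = [[52.0, 99.0, -43.0], [53.0, -61.0, 86.0], [-60.0, 5.0, -89.0]]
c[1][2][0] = 86.0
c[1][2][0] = 86.0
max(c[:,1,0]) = 99.0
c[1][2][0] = 86.0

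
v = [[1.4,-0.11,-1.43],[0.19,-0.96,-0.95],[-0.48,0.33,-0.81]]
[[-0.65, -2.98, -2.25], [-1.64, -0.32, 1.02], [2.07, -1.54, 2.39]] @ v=[[-0.4, 2.19, 5.58], [-2.85, 0.82, 1.82], [1.46, 2.04, -3.43]]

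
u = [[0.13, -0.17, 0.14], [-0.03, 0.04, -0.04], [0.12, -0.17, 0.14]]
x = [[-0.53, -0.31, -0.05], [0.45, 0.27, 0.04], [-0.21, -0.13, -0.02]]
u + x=[[-0.4, -0.48, 0.09], [0.42, 0.31, 0.00], [-0.09, -0.30, 0.12]]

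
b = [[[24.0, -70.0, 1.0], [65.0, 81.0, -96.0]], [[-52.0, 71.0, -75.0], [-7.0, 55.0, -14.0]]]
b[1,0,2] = -75.0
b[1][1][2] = -14.0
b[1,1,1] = 55.0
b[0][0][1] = -70.0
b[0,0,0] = 24.0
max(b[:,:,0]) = 65.0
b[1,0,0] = -52.0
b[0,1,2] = -96.0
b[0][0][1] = -70.0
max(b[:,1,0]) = 65.0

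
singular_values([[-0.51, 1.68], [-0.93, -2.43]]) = [3.0, 0.94]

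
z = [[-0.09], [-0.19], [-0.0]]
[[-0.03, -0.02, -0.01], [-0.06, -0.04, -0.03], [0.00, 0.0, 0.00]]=z @ [[0.30, 0.19, 0.14]]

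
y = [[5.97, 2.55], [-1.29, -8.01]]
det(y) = -44.53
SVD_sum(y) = [[2.42, 4.47], [-3.65, -6.73]] + [[3.55, -1.92], [2.36, -1.28]]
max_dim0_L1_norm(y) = 10.56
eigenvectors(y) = [[1.0,-0.18],[-0.09,0.98]]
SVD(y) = [[-0.55, 0.83], [0.83, 0.55]] @ diag([9.192453647278139, 4.844212623599715]) @ [[-0.48, -0.88], [0.88, -0.48]]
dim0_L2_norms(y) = [6.11, 8.41]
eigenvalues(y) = [5.73, -7.77]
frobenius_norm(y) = 10.39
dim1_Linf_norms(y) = [5.97, 8.01]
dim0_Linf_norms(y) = [5.97, 8.01]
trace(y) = -2.04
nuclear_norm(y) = 14.04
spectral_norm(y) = 9.19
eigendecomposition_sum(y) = [[5.83, 1.08], [-0.55, -0.10]] + [[0.14,  1.47], [-0.74,  -7.91]]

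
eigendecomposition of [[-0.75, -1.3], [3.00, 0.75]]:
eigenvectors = [[(0.21-0.51j), 0.21+0.51j], [-0.84+0.00j, -0.84-0.00j]]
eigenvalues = [(-0+1.83j), (-0-1.83j)]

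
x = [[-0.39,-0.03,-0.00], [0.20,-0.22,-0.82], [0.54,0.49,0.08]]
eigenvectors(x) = [[(-0.66+0j), (-0.02+0.03j), -0.02-0.03j],[0.75+0.00j, (0.8+0j), (0.8-0j)],[(-0.04+0j), -0.13-0.59j, -0.13+0.59j]]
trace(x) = -0.53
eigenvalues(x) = [(-0.36+0j), (-0.09+0.61j), (-0.09-0.61j)]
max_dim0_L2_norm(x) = 0.82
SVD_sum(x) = [[-0.0,  0.01,  0.02], [0.07,  -0.32,  -0.79], [-0.02,  0.08,  0.20]] + [[-0.30, -0.17, 0.04],  [0.14, 0.08, -0.02],  [0.60, 0.35, -0.09]] + [[-0.09, 0.14, -0.06], [-0.01, 0.02, -0.01], [-0.04, 0.06, -0.03]]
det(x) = -0.14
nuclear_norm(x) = 1.87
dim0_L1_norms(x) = [1.13, 0.74, 0.9]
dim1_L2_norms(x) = [0.39, 0.87, 0.73]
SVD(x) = [[0.02, -0.44, -0.9], [-0.97, 0.21, -0.13], [0.24, 0.87, -0.42]] @ diag([0.8825069378242073, 0.7972962073403258, 0.19339147461269654]) @ [[-0.08, 0.38, 0.92], [0.86, 0.5, -0.12], [0.51, -0.78, 0.36]]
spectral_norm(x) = 0.88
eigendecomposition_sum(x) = [[-0.37-0.00j, -0.01-0.00j, -0.02+0.00j], [0.42+0.00j, 0.01+0.00j, 0.02-0.00j], [-0.02-0.00j, -0.00-0.00j, (-0+0j)]] + [[(-0.01-0.01j), -0.01-0.01j, 0.01-0.02j], [-0.11+0.35j, -0.12+0.31j, (-0.42-0.04j)], [0.28+0.02j, 0.25+0.03j, 0.04+0.32j]] + [[(-0.01+0.01j), -0.01+0.01j, (0.01+0.02j)], [(-0.11-0.35j), -0.12-0.31j, -0.42+0.04j], [0.28-0.02j, (0.25-0.03j), (0.04-0.32j)]]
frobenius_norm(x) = 1.20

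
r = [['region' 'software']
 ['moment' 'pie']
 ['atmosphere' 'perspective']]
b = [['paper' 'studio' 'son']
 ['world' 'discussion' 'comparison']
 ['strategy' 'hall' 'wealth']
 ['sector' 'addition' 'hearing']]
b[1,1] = 'discussion'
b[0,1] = 'studio'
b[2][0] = 'strategy'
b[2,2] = 'wealth'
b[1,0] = 'world'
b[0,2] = 'son'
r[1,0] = 'moment'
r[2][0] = 'atmosphere'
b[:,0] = ['paper', 'world', 'strategy', 'sector']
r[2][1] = 'perspective'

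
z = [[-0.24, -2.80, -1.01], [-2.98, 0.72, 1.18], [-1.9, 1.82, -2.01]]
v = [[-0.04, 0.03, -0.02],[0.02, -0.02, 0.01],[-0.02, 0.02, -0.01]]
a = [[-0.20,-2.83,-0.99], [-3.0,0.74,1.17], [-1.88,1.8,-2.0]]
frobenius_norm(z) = 5.54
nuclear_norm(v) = 0.07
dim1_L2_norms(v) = [0.05, 0.03, 0.03]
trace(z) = -1.53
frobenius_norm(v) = 0.07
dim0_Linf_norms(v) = [0.04, 0.03, 0.02]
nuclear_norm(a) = 9.34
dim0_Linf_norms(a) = [3.0, 2.83, 2.0]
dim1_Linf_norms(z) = [2.8, 2.98, 2.01]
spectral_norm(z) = 4.13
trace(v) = -0.07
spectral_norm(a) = 4.15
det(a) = 27.89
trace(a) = -1.46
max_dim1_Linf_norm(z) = 2.98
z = v + a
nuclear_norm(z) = 9.34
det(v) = 0.00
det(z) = 28.01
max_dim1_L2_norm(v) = 0.05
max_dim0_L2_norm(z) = 3.54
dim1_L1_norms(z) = [4.05, 4.88, 5.73]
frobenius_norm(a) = 5.54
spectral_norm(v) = 0.07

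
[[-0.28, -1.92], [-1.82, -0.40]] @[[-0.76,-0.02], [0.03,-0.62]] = [[0.16, 1.2], [1.37, 0.28]]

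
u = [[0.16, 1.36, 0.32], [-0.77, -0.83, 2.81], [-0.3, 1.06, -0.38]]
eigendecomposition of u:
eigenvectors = [[(0.81+0j), 0.81-0.00j, (0.37+0j)], [0.22+0.42j, 0.22-0.42j, (-0.78+0j)], [(0.21+0.28j), (0.21-0.28j), 0.50+0.00j]]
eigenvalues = [(0.61+0.81j), (0.61-0.81j), (-2.26+0j)]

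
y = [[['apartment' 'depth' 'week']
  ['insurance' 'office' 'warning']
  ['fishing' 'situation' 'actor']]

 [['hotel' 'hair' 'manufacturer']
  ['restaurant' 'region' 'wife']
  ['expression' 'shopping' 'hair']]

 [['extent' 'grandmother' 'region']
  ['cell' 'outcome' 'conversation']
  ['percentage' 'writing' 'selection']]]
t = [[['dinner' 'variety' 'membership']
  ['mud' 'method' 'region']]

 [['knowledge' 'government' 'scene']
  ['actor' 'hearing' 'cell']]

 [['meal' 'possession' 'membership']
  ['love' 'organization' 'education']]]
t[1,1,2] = 'cell'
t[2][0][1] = 'possession'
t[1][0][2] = 'scene'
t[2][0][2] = 'membership'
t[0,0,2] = 'membership'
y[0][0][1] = 'depth'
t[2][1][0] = 'love'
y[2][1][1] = 'outcome'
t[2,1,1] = 'organization'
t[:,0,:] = [['dinner', 'variety', 'membership'], ['knowledge', 'government', 'scene'], ['meal', 'possession', 'membership']]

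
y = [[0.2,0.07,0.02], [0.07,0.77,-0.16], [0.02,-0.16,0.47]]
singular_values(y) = [0.84, 0.41, 0.19]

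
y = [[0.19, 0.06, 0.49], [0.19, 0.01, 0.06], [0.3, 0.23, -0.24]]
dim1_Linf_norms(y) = [0.49, 0.19, 0.3]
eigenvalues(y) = [0.49, -0.43, -0.1]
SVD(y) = [[0.93, 0.26, 0.27], [0.17, 0.35, -0.92], [-0.33, 0.9, 0.28]] @ diag([0.5556457725016749, 0.4523123994724416, 0.08228771952423719]) @ [[0.20, -0.03, 0.98], [0.85, 0.50, -0.16], [-0.48, 0.87, 0.13]]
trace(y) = -0.04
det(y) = 0.02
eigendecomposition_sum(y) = [[0.30, 0.14, 0.22], [0.14, 0.07, 0.10], [0.17, 0.08, 0.12]] + [[-0.10, -0.14, 0.30],[0.03, 0.04, -0.08],[0.12, 0.17, -0.37]] + [[-0.01, 0.06, -0.02], [0.02, -0.09, 0.04], [0.01, -0.02, 0.01]]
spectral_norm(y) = 0.56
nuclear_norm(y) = 1.09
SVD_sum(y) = [[0.10, -0.02, 0.51], [0.02, -0.0, 0.09], [-0.04, 0.01, -0.18]] + [[0.1, 0.06, -0.02], [0.13, 0.08, -0.02], [0.35, 0.2, -0.06]] + [[-0.01, 0.02, 0.00], [0.04, -0.07, -0.01], [-0.01, 0.02, 0.00]]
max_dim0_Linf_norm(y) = 0.49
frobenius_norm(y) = 0.72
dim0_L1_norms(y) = [0.68, 0.3, 0.79]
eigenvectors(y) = [[-0.81, -0.62, 0.53], [-0.38, 0.16, -0.82], [-0.45, 0.77, -0.21]]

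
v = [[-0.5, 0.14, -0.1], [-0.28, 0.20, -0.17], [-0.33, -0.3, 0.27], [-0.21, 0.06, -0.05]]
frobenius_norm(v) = 0.87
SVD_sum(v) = [[-0.51,0.08,-0.05], [-0.32,0.05,-0.03], [-0.24,0.04,-0.03], [-0.22,0.03,-0.02]] + [[0.01, 0.06, -0.05],[0.04, 0.15, -0.13],[-0.09, -0.34, 0.30],[0.01, 0.03, -0.02]] + [[0.00, 0.0, 0.0], [-0.00, -0.0, -0.0], [-0.00, -0.0, -0.0], [-0.0, -0.0, -0.0]]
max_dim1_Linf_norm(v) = 0.5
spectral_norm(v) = 0.70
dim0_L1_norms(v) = [1.32, 0.7, 0.59]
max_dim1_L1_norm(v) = 0.9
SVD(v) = [[-0.75, -0.15, 0.64],[-0.46, -0.40, -0.55],[-0.36, 0.9, -0.18],[-0.32, -0.07, -0.50]] @ diag([0.6998169615771807, 0.5090285736353577, 0.0067920182299759276]) @ [[0.98, -0.16, 0.10], [-0.19, -0.74, 0.65], [0.02, 0.66, 0.75]]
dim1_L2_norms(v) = [0.53, 0.38, 0.52, 0.22]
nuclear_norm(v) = 1.22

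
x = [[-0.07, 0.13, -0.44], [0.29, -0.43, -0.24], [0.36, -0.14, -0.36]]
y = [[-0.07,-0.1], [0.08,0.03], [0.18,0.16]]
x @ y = [[-0.06, -0.06], [-0.1, -0.08], [-0.10, -0.10]]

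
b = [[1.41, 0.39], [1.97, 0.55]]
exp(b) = [[5.38,  1.21], [6.12,  2.70]]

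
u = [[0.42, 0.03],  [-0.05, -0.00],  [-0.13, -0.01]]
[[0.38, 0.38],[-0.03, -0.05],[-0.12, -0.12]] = u@ [[0.66,0.96],[3.30,-0.70]]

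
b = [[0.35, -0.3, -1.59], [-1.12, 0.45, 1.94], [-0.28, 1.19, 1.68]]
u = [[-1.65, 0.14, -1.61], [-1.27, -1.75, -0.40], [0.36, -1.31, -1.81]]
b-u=[[2.00, -0.44, 0.02], [0.15, 2.20, 2.34], [-0.64, 2.5, 3.49]]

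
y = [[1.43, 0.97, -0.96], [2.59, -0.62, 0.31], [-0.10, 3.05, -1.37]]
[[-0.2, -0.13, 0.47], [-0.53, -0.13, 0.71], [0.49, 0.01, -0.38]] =y @ [[-0.17,-0.05,0.25], [0.25,0.05,-0.31], [0.21,0.11,-0.43]]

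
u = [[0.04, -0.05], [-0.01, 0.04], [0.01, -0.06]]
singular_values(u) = [0.09, 0.02]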